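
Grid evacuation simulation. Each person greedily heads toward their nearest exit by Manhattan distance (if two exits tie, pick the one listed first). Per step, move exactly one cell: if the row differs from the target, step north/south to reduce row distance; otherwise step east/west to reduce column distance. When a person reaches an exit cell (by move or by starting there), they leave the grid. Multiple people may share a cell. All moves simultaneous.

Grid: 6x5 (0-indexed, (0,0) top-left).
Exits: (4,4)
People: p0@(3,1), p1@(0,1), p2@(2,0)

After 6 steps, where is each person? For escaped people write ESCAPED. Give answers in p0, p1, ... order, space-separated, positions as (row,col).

Step 1: p0:(3,1)->(4,1) | p1:(0,1)->(1,1) | p2:(2,0)->(3,0)
Step 2: p0:(4,1)->(4,2) | p1:(1,1)->(2,1) | p2:(3,0)->(4,0)
Step 3: p0:(4,2)->(4,3) | p1:(2,1)->(3,1) | p2:(4,0)->(4,1)
Step 4: p0:(4,3)->(4,4)->EXIT | p1:(3,1)->(4,1) | p2:(4,1)->(4,2)
Step 5: p0:escaped | p1:(4,1)->(4,2) | p2:(4,2)->(4,3)
Step 6: p0:escaped | p1:(4,2)->(4,3) | p2:(4,3)->(4,4)->EXIT

ESCAPED (4,3) ESCAPED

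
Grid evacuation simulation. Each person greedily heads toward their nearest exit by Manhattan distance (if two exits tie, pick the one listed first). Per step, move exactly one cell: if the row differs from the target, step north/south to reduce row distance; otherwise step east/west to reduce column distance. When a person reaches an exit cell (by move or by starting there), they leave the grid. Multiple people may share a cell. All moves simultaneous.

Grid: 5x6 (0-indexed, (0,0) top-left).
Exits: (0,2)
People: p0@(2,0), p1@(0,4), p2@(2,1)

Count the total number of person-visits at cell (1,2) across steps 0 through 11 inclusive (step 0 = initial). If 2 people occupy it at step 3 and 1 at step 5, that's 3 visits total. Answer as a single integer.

Step 0: p0@(2,0) p1@(0,4) p2@(2,1) -> at (1,2): 0 [-], cum=0
Step 1: p0@(1,0) p1@(0,3) p2@(1,1) -> at (1,2): 0 [-], cum=0
Step 2: p0@(0,0) p1@ESC p2@(0,1) -> at (1,2): 0 [-], cum=0
Step 3: p0@(0,1) p1@ESC p2@ESC -> at (1,2): 0 [-], cum=0
Step 4: p0@ESC p1@ESC p2@ESC -> at (1,2): 0 [-], cum=0
Total visits = 0

Answer: 0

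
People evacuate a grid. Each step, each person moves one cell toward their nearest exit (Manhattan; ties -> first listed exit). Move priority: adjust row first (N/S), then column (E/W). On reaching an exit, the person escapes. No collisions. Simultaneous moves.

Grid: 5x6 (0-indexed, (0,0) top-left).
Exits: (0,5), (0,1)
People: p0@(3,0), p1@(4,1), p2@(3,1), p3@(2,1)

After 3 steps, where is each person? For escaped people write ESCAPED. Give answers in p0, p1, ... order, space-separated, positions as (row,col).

Step 1: p0:(3,0)->(2,0) | p1:(4,1)->(3,1) | p2:(3,1)->(2,1) | p3:(2,1)->(1,1)
Step 2: p0:(2,0)->(1,0) | p1:(3,1)->(2,1) | p2:(2,1)->(1,1) | p3:(1,1)->(0,1)->EXIT
Step 3: p0:(1,0)->(0,0) | p1:(2,1)->(1,1) | p2:(1,1)->(0,1)->EXIT | p3:escaped

(0,0) (1,1) ESCAPED ESCAPED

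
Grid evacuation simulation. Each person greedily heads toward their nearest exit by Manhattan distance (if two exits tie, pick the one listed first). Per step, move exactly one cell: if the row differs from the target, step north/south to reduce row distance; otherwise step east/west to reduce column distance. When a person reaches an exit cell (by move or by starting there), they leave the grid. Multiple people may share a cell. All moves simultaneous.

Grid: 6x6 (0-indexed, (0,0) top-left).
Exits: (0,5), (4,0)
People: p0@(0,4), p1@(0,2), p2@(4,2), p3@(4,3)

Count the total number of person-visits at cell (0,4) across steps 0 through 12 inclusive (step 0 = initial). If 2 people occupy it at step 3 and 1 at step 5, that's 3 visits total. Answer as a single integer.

Step 0: p0@(0,4) p1@(0,2) p2@(4,2) p3@(4,3) -> at (0,4): 1 [p0], cum=1
Step 1: p0@ESC p1@(0,3) p2@(4,1) p3@(4,2) -> at (0,4): 0 [-], cum=1
Step 2: p0@ESC p1@(0,4) p2@ESC p3@(4,1) -> at (0,4): 1 [p1], cum=2
Step 3: p0@ESC p1@ESC p2@ESC p3@ESC -> at (0,4): 0 [-], cum=2
Total visits = 2

Answer: 2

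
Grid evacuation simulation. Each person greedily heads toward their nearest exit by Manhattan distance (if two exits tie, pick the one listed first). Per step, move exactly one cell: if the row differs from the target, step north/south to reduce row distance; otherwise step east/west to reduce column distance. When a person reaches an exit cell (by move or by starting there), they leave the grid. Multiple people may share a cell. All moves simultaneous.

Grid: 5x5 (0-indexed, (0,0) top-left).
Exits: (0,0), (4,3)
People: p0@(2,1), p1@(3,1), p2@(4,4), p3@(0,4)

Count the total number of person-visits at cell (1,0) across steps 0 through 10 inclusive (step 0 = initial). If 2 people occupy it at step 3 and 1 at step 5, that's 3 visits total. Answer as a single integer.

Answer: 0

Derivation:
Step 0: p0@(2,1) p1@(3,1) p2@(4,4) p3@(0,4) -> at (1,0): 0 [-], cum=0
Step 1: p0@(1,1) p1@(4,1) p2@ESC p3@(0,3) -> at (1,0): 0 [-], cum=0
Step 2: p0@(0,1) p1@(4,2) p2@ESC p3@(0,2) -> at (1,0): 0 [-], cum=0
Step 3: p0@ESC p1@ESC p2@ESC p3@(0,1) -> at (1,0): 0 [-], cum=0
Step 4: p0@ESC p1@ESC p2@ESC p3@ESC -> at (1,0): 0 [-], cum=0
Total visits = 0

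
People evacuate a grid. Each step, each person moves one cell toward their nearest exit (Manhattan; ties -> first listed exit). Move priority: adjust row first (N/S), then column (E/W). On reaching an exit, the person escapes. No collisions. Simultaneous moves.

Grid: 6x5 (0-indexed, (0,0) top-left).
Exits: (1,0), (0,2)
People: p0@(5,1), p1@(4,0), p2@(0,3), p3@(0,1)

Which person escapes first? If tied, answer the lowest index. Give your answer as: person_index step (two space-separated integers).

Step 1: p0:(5,1)->(4,1) | p1:(4,0)->(3,0) | p2:(0,3)->(0,2)->EXIT | p3:(0,1)->(0,2)->EXIT
Step 2: p0:(4,1)->(3,1) | p1:(3,0)->(2,0) | p2:escaped | p3:escaped
Step 3: p0:(3,1)->(2,1) | p1:(2,0)->(1,0)->EXIT | p2:escaped | p3:escaped
Step 4: p0:(2,1)->(1,1) | p1:escaped | p2:escaped | p3:escaped
Step 5: p0:(1,1)->(1,0)->EXIT | p1:escaped | p2:escaped | p3:escaped
Exit steps: [5, 3, 1, 1]
First to escape: p2 at step 1

Answer: 2 1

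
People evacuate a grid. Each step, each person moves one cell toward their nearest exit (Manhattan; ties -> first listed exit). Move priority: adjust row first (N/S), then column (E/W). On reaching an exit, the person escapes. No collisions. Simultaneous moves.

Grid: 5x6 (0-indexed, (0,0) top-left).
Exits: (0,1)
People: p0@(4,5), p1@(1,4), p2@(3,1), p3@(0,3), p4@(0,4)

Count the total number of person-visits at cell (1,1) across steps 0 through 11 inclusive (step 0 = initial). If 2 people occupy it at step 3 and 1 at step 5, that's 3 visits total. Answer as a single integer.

Step 0: p0@(4,5) p1@(1,4) p2@(3,1) p3@(0,3) p4@(0,4) -> at (1,1): 0 [-], cum=0
Step 1: p0@(3,5) p1@(0,4) p2@(2,1) p3@(0,2) p4@(0,3) -> at (1,1): 0 [-], cum=0
Step 2: p0@(2,5) p1@(0,3) p2@(1,1) p3@ESC p4@(0,2) -> at (1,1): 1 [p2], cum=1
Step 3: p0@(1,5) p1@(0,2) p2@ESC p3@ESC p4@ESC -> at (1,1): 0 [-], cum=1
Step 4: p0@(0,5) p1@ESC p2@ESC p3@ESC p4@ESC -> at (1,1): 0 [-], cum=1
Step 5: p0@(0,4) p1@ESC p2@ESC p3@ESC p4@ESC -> at (1,1): 0 [-], cum=1
Step 6: p0@(0,3) p1@ESC p2@ESC p3@ESC p4@ESC -> at (1,1): 0 [-], cum=1
Step 7: p0@(0,2) p1@ESC p2@ESC p3@ESC p4@ESC -> at (1,1): 0 [-], cum=1
Step 8: p0@ESC p1@ESC p2@ESC p3@ESC p4@ESC -> at (1,1): 0 [-], cum=1
Total visits = 1

Answer: 1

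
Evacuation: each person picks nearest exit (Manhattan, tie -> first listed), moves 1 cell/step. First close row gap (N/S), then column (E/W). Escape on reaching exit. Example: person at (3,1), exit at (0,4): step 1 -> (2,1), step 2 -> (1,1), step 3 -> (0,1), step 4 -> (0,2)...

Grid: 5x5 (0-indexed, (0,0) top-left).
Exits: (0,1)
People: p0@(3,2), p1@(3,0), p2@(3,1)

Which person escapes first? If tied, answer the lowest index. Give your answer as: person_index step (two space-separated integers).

Step 1: p0:(3,2)->(2,2) | p1:(3,0)->(2,0) | p2:(3,1)->(2,1)
Step 2: p0:(2,2)->(1,2) | p1:(2,0)->(1,0) | p2:(2,1)->(1,1)
Step 3: p0:(1,2)->(0,2) | p1:(1,0)->(0,0) | p2:(1,1)->(0,1)->EXIT
Step 4: p0:(0,2)->(0,1)->EXIT | p1:(0,0)->(0,1)->EXIT | p2:escaped
Exit steps: [4, 4, 3]
First to escape: p2 at step 3

Answer: 2 3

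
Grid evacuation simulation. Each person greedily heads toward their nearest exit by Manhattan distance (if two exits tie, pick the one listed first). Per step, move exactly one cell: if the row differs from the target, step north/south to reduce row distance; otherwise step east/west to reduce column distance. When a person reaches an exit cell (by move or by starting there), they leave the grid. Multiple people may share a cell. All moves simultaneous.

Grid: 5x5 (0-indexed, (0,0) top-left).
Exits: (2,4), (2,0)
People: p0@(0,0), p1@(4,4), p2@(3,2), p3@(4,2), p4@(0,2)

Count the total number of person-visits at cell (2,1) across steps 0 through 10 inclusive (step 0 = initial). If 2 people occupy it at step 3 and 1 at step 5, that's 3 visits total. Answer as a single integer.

Answer: 0

Derivation:
Step 0: p0@(0,0) p1@(4,4) p2@(3,2) p3@(4,2) p4@(0,2) -> at (2,1): 0 [-], cum=0
Step 1: p0@(1,0) p1@(3,4) p2@(2,2) p3@(3,2) p4@(1,2) -> at (2,1): 0 [-], cum=0
Step 2: p0@ESC p1@ESC p2@(2,3) p3@(2,2) p4@(2,2) -> at (2,1): 0 [-], cum=0
Step 3: p0@ESC p1@ESC p2@ESC p3@(2,3) p4@(2,3) -> at (2,1): 0 [-], cum=0
Step 4: p0@ESC p1@ESC p2@ESC p3@ESC p4@ESC -> at (2,1): 0 [-], cum=0
Total visits = 0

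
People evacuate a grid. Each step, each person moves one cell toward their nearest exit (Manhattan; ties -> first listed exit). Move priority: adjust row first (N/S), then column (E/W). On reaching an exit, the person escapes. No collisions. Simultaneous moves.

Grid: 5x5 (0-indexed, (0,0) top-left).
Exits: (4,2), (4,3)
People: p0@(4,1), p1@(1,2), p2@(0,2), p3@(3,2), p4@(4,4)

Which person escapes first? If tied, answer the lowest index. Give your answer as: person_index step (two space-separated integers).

Answer: 0 1

Derivation:
Step 1: p0:(4,1)->(4,2)->EXIT | p1:(1,2)->(2,2) | p2:(0,2)->(1,2) | p3:(3,2)->(4,2)->EXIT | p4:(4,4)->(4,3)->EXIT
Step 2: p0:escaped | p1:(2,2)->(3,2) | p2:(1,2)->(2,2) | p3:escaped | p4:escaped
Step 3: p0:escaped | p1:(3,2)->(4,2)->EXIT | p2:(2,2)->(3,2) | p3:escaped | p4:escaped
Step 4: p0:escaped | p1:escaped | p2:(3,2)->(4,2)->EXIT | p3:escaped | p4:escaped
Exit steps: [1, 3, 4, 1, 1]
First to escape: p0 at step 1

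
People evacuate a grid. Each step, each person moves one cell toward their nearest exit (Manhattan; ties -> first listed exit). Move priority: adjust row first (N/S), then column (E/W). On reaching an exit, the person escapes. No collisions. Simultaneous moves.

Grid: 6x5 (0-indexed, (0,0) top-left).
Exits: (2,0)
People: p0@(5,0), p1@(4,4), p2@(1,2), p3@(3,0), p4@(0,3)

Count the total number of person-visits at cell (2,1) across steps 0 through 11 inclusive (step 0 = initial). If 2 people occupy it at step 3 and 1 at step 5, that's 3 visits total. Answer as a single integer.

Answer: 3

Derivation:
Step 0: p0@(5,0) p1@(4,4) p2@(1,2) p3@(3,0) p4@(0,3) -> at (2,1): 0 [-], cum=0
Step 1: p0@(4,0) p1@(3,4) p2@(2,2) p3@ESC p4@(1,3) -> at (2,1): 0 [-], cum=0
Step 2: p0@(3,0) p1@(2,4) p2@(2,1) p3@ESC p4@(2,3) -> at (2,1): 1 [p2], cum=1
Step 3: p0@ESC p1@(2,3) p2@ESC p3@ESC p4@(2,2) -> at (2,1): 0 [-], cum=1
Step 4: p0@ESC p1@(2,2) p2@ESC p3@ESC p4@(2,1) -> at (2,1): 1 [p4], cum=2
Step 5: p0@ESC p1@(2,1) p2@ESC p3@ESC p4@ESC -> at (2,1): 1 [p1], cum=3
Step 6: p0@ESC p1@ESC p2@ESC p3@ESC p4@ESC -> at (2,1): 0 [-], cum=3
Total visits = 3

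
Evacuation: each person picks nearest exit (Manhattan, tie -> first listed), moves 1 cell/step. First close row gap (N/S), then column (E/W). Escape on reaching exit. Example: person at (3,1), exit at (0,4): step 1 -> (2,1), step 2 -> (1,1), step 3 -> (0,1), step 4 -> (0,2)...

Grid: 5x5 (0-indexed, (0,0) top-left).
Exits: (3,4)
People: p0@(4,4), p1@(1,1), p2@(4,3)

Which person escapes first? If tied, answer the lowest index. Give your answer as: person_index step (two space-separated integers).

Answer: 0 1

Derivation:
Step 1: p0:(4,4)->(3,4)->EXIT | p1:(1,1)->(2,1) | p2:(4,3)->(3,3)
Step 2: p0:escaped | p1:(2,1)->(3,1) | p2:(3,3)->(3,4)->EXIT
Step 3: p0:escaped | p1:(3,1)->(3,2) | p2:escaped
Step 4: p0:escaped | p1:(3,2)->(3,3) | p2:escaped
Step 5: p0:escaped | p1:(3,3)->(3,4)->EXIT | p2:escaped
Exit steps: [1, 5, 2]
First to escape: p0 at step 1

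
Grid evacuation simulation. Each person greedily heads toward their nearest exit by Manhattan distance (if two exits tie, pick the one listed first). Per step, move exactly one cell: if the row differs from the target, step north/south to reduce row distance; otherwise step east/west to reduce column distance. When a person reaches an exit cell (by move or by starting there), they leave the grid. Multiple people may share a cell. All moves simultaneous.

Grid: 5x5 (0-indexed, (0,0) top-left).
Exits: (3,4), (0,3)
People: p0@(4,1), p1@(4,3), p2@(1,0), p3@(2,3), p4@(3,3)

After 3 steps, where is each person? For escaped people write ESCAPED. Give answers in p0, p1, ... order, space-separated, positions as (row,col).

Step 1: p0:(4,1)->(3,1) | p1:(4,3)->(3,3) | p2:(1,0)->(0,0) | p3:(2,3)->(3,3) | p4:(3,3)->(3,4)->EXIT
Step 2: p0:(3,1)->(3,2) | p1:(3,3)->(3,4)->EXIT | p2:(0,0)->(0,1) | p3:(3,3)->(3,4)->EXIT | p4:escaped
Step 3: p0:(3,2)->(3,3) | p1:escaped | p2:(0,1)->(0,2) | p3:escaped | p4:escaped

(3,3) ESCAPED (0,2) ESCAPED ESCAPED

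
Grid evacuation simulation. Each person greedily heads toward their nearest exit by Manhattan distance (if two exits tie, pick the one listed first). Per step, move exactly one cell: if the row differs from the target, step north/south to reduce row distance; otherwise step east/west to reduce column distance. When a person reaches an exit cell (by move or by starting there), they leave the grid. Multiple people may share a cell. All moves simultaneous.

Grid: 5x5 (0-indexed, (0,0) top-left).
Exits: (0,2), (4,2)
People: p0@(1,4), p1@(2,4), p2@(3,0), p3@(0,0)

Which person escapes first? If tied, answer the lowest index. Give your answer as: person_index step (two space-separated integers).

Step 1: p0:(1,4)->(0,4) | p1:(2,4)->(1,4) | p2:(3,0)->(4,0) | p3:(0,0)->(0,1)
Step 2: p0:(0,4)->(0,3) | p1:(1,4)->(0,4) | p2:(4,0)->(4,1) | p3:(0,1)->(0,2)->EXIT
Step 3: p0:(0,3)->(0,2)->EXIT | p1:(0,4)->(0,3) | p2:(4,1)->(4,2)->EXIT | p3:escaped
Step 4: p0:escaped | p1:(0,3)->(0,2)->EXIT | p2:escaped | p3:escaped
Exit steps: [3, 4, 3, 2]
First to escape: p3 at step 2

Answer: 3 2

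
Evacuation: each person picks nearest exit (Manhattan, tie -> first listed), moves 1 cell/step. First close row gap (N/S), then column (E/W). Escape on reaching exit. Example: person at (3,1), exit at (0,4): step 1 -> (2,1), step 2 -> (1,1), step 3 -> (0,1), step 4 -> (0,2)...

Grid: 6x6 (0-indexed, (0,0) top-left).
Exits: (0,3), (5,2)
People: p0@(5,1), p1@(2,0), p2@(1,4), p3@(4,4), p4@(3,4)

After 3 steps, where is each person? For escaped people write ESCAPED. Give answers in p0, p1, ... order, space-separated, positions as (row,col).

Step 1: p0:(5,1)->(5,2)->EXIT | p1:(2,0)->(1,0) | p2:(1,4)->(0,4) | p3:(4,4)->(5,4) | p4:(3,4)->(2,4)
Step 2: p0:escaped | p1:(1,0)->(0,0) | p2:(0,4)->(0,3)->EXIT | p3:(5,4)->(5,3) | p4:(2,4)->(1,4)
Step 3: p0:escaped | p1:(0,0)->(0,1) | p2:escaped | p3:(5,3)->(5,2)->EXIT | p4:(1,4)->(0,4)

ESCAPED (0,1) ESCAPED ESCAPED (0,4)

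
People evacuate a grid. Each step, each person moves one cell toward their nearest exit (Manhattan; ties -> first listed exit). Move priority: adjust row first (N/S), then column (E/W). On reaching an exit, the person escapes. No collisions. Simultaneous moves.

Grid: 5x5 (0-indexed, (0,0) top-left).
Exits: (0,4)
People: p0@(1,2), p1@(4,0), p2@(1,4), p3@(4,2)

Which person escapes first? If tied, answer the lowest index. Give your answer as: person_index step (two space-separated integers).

Answer: 2 1

Derivation:
Step 1: p0:(1,2)->(0,2) | p1:(4,0)->(3,0) | p2:(1,4)->(0,4)->EXIT | p3:(4,2)->(3,2)
Step 2: p0:(0,2)->(0,3) | p1:(3,0)->(2,0) | p2:escaped | p3:(3,2)->(2,2)
Step 3: p0:(0,3)->(0,4)->EXIT | p1:(2,0)->(1,0) | p2:escaped | p3:(2,2)->(1,2)
Step 4: p0:escaped | p1:(1,0)->(0,0) | p2:escaped | p3:(1,2)->(0,2)
Step 5: p0:escaped | p1:(0,0)->(0,1) | p2:escaped | p3:(0,2)->(0,3)
Step 6: p0:escaped | p1:(0,1)->(0,2) | p2:escaped | p3:(0,3)->(0,4)->EXIT
Step 7: p0:escaped | p1:(0,2)->(0,3) | p2:escaped | p3:escaped
Step 8: p0:escaped | p1:(0,3)->(0,4)->EXIT | p2:escaped | p3:escaped
Exit steps: [3, 8, 1, 6]
First to escape: p2 at step 1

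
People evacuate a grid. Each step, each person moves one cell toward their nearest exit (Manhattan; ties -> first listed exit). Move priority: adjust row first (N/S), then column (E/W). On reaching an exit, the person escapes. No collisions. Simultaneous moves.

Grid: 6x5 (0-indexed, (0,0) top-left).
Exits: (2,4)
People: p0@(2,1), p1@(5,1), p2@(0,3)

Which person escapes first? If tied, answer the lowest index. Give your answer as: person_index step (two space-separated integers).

Step 1: p0:(2,1)->(2,2) | p1:(5,1)->(4,1) | p2:(0,3)->(1,3)
Step 2: p0:(2,2)->(2,3) | p1:(4,1)->(3,1) | p2:(1,3)->(2,3)
Step 3: p0:(2,3)->(2,4)->EXIT | p1:(3,1)->(2,1) | p2:(2,3)->(2,4)->EXIT
Step 4: p0:escaped | p1:(2,1)->(2,2) | p2:escaped
Step 5: p0:escaped | p1:(2,2)->(2,3) | p2:escaped
Step 6: p0:escaped | p1:(2,3)->(2,4)->EXIT | p2:escaped
Exit steps: [3, 6, 3]
First to escape: p0 at step 3

Answer: 0 3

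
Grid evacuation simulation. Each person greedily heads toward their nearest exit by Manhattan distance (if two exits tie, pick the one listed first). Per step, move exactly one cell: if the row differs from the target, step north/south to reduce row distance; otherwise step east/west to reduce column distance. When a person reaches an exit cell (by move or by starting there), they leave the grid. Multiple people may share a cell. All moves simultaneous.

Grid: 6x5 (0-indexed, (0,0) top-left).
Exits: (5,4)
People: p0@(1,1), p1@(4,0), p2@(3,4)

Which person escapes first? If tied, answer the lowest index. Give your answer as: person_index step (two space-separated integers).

Step 1: p0:(1,1)->(2,1) | p1:(4,0)->(5,0) | p2:(3,4)->(4,4)
Step 2: p0:(2,1)->(3,1) | p1:(5,0)->(5,1) | p2:(4,4)->(5,4)->EXIT
Step 3: p0:(3,1)->(4,1) | p1:(5,1)->(5,2) | p2:escaped
Step 4: p0:(4,1)->(5,1) | p1:(5,2)->(5,3) | p2:escaped
Step 5: p0:(5,1)->(5,2) | p1:(5,3)->(5,4)->EXIT | p2:escaped
Step 6: p0:(5,2)->(5,3) | p1:escaped | p2:escaped
Step 7: p0:(5,3)->(5,4)->EXIT | p1:escaped | p2:escaped
Exit steps: [7, 5, 2]
First to escape: p2 at step 2

Answer: 2 2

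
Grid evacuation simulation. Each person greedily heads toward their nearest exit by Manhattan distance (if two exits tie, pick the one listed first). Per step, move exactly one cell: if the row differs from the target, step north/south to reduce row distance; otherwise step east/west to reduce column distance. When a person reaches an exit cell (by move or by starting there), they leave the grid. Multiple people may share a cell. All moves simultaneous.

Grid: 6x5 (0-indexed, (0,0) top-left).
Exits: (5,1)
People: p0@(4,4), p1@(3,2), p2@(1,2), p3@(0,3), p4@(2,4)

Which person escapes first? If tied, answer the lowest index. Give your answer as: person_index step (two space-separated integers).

Step 1: p0:(4,4)->(5,4) | p1:(3,2)->(4,2) | p2:(1,2)->(2,2) | p3:(0,3)->(1,3) | p4:(2,4)->(3,4)
Step 2: p0:(5,4)->(5,3) | p1:(4,2)->(5,2) | p2:(2,2)->(3,2) | p3:(1,3)->(2,3) | p4:(3,4)->(4,4)
Step 3: p0:(5,3)->(5,2) | p1:(5,2)->(5,1)->EXIT | p2:(3,2)->(4,2) | p3:(2,3)->(3,3) | p4:(4,4)->(5,4)
Step 4: p0:(5,2)->(5,1)->EXIT | p1:escaped | p2:(4,2)->(5,2) | p3:(3,3)->(4,3) | p4:(5,4)->(5,3)
Step 5: p0:escaped | p1:escaped | p2:(5,2)->(5,1)->EXIT | p3:(4,3)->(5,3) | p4:(5,3)->(5,2)
Step 6: p0:escaped | p1:escaped | p2:escaped | p3:(5,3)->(5,2) | p4:(5,2)->(5,1)->EXIT
Step 7: p0:escaped | p1:escaped | p2:escaped | p3:(5,2)->(5,1)->EXIT | p4:escaped
Exit steps: [4, 3, 5, 7, 6]
First to escape: p1 at step 3

Answer: 1 3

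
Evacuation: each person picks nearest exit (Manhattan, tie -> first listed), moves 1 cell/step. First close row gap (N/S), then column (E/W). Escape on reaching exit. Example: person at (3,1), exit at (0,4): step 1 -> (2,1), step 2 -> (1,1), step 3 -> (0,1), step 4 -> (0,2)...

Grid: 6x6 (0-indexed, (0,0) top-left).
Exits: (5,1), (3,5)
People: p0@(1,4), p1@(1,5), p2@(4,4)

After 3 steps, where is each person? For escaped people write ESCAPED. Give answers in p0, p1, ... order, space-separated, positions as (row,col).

Step 1: p0:(1,4)->(2,4) | p1:(1,5)->(2,5) | p2:(4,4)->(3,4)
Step 2: p0:(2,4)->(3,4) | p1:(2,5)->(3,5)->EXIT | p2:(3,4)->(3,5)->EXIT
Step 3: p0:(3,4)->(3,5)->EXIT | p1:escaped | p2:escaped

ESCAPED ESCAPED ESCAPED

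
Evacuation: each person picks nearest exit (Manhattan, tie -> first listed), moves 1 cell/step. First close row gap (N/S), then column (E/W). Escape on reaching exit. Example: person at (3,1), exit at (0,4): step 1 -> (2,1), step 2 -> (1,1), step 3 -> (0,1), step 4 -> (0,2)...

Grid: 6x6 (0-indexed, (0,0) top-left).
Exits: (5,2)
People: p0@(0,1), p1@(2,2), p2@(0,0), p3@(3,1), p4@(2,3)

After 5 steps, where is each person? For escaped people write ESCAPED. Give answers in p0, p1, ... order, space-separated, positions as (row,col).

Step 1: p0:(0,1)->(1,1) | p1:(2,2)->(3,2) | p2:(0,0)->(1,0) | p3:(3,1)->(4,1) | p4:(2,3)->(3,3)
Step 2: p0:(1,1)->(2,1) | p1:(3,2)->(4,2) | p2:(1,0)->(2,0) | p3:(4,1)->(5,1) | p4:(3,3)->(4,3)
Step 3: p0:(2,1)->(3,1) | p1:(4,2)->(5,2)->EXIT | p2:(2,0)->(3,0) | p3:(5,1)->(5,2)->EXIT | p4:(4,3)->(5,3)
Step 4: p0:(3,1)->(4,1) | p1:escaped | p2:(3,0)->(4,0) | p3:escaped | p4:(5,3)->(5,2)->EXIT
Step 5: p0:(4,1)->(5,1) | p1:escaped | p2:(4,0)->(5,0) | p3:escaped | p4:escaped

(5,1) ESCAPED (5,0) ESCAPED ESCAPED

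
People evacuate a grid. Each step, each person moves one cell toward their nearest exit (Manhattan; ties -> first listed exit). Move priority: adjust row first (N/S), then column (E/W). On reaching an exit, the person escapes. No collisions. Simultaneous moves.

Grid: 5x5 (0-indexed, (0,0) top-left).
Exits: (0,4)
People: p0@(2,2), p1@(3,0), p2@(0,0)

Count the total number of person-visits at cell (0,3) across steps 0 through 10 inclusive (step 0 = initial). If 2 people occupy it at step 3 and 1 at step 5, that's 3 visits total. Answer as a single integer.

Answer: 3

Derivation:
Step 0: p0@(2,2) p1@(3,0) p2@(0,0) -> at (0,3): 0 [-], cum=0
Step 1: p0@(1,2) p1@(2,0) p2@(0,1) -> at (0,3): 0 [-], cum=0
Step 2: p0@(0,2) p1@(1,0) p2@(0,2) -> at (0,3): 0 [-], cum=0
Step 3: p0@(0,3) p1@(0,0) p2@(0,3) -> at (0,3): 2 [p0,p2], cum=2
Step 4: p0@ESC p1@(0,1) p2@ESC -> at (0,3): 0 [-], cum=2
Step 5: p0@ESC p1@(0,2) p2@ESC -> at (0,3): 0 [-], cum=2
Step 6: p0@ESC p1@(0,3) p2@ESC -> at (0,3): 1 [p1], cum=3
Step 7: p0@ESC p1@ESC p2@ESC -> at (0,3): 0 [-], cum=3
Total visits = 3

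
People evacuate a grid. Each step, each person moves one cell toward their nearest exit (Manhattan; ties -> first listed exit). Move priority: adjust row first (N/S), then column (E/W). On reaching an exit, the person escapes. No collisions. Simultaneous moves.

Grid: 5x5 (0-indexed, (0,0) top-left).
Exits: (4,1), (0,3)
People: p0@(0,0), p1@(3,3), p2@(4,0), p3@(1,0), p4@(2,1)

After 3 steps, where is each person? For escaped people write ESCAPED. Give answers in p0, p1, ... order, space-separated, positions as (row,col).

Step 1: p0:(0,0)->(0,1) | p1:(3,3)->(4,3) | p2:(4,0)->(4,1)->EXIT | p3:(1,0)->(2,0) | p4:(2,1)->(3,1)
Step 2: p0:(0,1)->(0,2) | p1:(4,3)->(4,2) | p2:escaped | p3:(2,0)->(3,0) | p4:(3,1)->(4,1)->EXIT
Step 3: p0:(0,2)->(0,3)->EXIT | p1:(4,2)->(4,1)->EXIT | p2:escaped | p3:(3,0)->(4,0) | p4:escaped

ESCAPED ESCAPED ESCAPED (4,0) ESCAPED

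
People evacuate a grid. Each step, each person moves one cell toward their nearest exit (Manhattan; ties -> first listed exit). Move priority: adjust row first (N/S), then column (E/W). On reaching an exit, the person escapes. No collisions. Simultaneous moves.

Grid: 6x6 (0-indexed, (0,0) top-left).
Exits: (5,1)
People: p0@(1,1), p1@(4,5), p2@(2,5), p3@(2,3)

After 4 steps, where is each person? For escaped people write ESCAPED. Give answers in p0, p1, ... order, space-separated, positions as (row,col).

Step 1: p0:(1,1)->(2,1) | p1:(4,5)->(5,5) | p2:(2,5)->(3,5) | p3:(2,3)->(3,3)
Step 2: p0:(2,1)->(3,1) | p1:(5,5)->(5,4) | p2:(3,5)->(4,5) | p3:(3,3)->(4,3)
Step 3: p0:(3,1)->(4,1) | p1:(5,4)->(5,3) | p2:(4,5)->(5,5) | p3:(4,3)->(5,3)
Step 4: p0:(4,1)->(5,1)->EXIT | p1:(5,3)->(5,2) | p2:(5,5)->(5,4) | p3:(5,3)->(5,2)

ESCAPED (5,2) (5,4) (5,2)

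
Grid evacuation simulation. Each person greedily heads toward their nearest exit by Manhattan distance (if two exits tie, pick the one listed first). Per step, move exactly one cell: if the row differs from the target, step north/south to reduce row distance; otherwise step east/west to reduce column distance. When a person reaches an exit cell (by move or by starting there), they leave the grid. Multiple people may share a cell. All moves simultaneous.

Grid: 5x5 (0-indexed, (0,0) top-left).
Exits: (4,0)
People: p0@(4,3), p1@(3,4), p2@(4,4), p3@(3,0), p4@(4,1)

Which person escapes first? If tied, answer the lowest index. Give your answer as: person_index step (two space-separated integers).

Answer: 3 1

Derivation:
Step 1: p0:(4,3)->(4,2) | p1:(3,4)->(4,4) | p2:(4,4)->(4,3) | p3:(3,0)->(4,0)->EXIT | p4:(4,1)->(4,0)->EXIT
Step 2: p0:(4,2)->(4,1) | p1:(4,4)->(4,3) | p2:(4,3)->(4,2) | p3:escaped | p4:escaped
Step 3: p0:(4,1)->(4,0)->EXIT | p1:(4,3)->(4,2) | p2:(4,2)->(4,1) | p3:escaped | p4:escaped
Step 4: p0:escaped | p1:(4,2)->(4,1) | p2:(4,1)->(4,0)->EXIT | p3:escaped | p4:escaped
Step 5: p0:escaped | p1:(4,1)->(4,0)->EXIT | p2:escaped | p3:escaped | p4:escaped
Exit steps: [3, 5, 4, 1, 1]
First to escape: p3 at step 1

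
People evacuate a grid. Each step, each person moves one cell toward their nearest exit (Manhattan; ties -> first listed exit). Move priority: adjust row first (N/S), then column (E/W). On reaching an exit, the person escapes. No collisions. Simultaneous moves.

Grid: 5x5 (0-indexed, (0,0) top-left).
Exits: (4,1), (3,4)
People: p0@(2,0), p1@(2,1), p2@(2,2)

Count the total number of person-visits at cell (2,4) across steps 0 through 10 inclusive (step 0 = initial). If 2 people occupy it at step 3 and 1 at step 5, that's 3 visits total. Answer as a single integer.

Step 0: p0@(2,0) p1@(2,1) p2@(2,2) -> at (2,4): 0 [-], cum=0
Step 1: p0@(3,0) p1@(3,1) p2@(3,2) -> at (2,4): 0 [-], cum=0
Step 2: p0@(4,0) p1@ESC p2@(4,2) -> at (2,4): 0 [-], cum=0
Step 3: p0@ESC p1@ESC p2@ESC -> at (2,4): 0 [-], cum=0
Total visits = 0

Answer: 0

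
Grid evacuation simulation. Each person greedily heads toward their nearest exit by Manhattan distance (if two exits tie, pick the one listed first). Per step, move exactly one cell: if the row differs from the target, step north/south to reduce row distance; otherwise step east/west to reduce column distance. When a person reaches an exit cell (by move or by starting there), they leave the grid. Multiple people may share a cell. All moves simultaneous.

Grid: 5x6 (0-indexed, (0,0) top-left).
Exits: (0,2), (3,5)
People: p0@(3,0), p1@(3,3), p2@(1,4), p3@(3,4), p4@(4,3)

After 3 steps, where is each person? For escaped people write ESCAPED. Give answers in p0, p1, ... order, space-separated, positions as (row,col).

Step 1: p0:(3,0)->(2,0) | p1:(3,3)->(3,4) | p2:(1,4)->(0,4) | p3:(3,4)->(3,5)->EXIT | p4:(4,3)->(3,3)
Step 2: p0:(2,0)->(1,0) | p1:(3,4)->(3,5)->EXIT | p2:(0,4)->(0,3) | p3:escaped | p4:(3,3)->(3,4)
Step 3: p0:(1,0)->(0,0) | p1:escaped | p2:(0,3)->(0,2)->EXIT | p3:escaped | p4:(3,4)->(3,5)->EXIT

(0,0) ESCAPED ESCAPED ESCAPED ESCAPED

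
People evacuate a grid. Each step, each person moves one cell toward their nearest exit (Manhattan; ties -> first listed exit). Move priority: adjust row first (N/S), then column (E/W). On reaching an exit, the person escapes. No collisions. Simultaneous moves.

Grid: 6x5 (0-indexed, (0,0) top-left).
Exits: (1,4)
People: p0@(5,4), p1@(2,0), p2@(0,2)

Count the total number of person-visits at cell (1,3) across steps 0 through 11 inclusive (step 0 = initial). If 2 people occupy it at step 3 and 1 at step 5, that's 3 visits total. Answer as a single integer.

Answer: 2

Derivation:
Step 0: p0@(5,4) p1@(2,0) p2@(0,2) -> at (1,3): 0 [-], cum=0
Step 1: p0@(4,4) p1@(1,0) p2@(1,2) -> at (1,3): 0 [-], cum=0
Step 2: p0@(3,4) p1@(1,1) p2@(1,3) -> at (1,3): 1 [p2], cum=1
Step 3: p0@(2,4) p1@(1,2) p2@ESC -> at (1,3): 0 [-], cum=1
Step 4: p0@ESC p1@(1,3) p2@ESC -> at (1,3): 1 [p1], cum=2
Step 5: p0@ESC p1@ESC p2@ESC -> at (1,3): 0 [-], cum=2
Total visits = 2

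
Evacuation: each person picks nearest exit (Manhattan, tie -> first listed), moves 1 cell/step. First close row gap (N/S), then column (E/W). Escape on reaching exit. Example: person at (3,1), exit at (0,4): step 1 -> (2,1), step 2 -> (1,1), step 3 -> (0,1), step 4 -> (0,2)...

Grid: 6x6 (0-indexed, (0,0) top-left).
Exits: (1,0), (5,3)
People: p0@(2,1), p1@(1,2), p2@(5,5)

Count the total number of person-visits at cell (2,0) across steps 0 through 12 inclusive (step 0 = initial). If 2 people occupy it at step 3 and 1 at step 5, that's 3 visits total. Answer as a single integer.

Answer: 0

Derivation:
Step 0: p0@(2,1) p1@(1,2) p2@(5,5) -> at (2,0): 0 [-], cum=0
Step 1: p0@(1,1) p1@(1,1) p2@(5,4) -> at (2,0): 0 [-], cum=0
Step 2: p0@ESC p1@ESC p2@ESC -> at (2,0): 0 [-], cum=0
Total visits = 0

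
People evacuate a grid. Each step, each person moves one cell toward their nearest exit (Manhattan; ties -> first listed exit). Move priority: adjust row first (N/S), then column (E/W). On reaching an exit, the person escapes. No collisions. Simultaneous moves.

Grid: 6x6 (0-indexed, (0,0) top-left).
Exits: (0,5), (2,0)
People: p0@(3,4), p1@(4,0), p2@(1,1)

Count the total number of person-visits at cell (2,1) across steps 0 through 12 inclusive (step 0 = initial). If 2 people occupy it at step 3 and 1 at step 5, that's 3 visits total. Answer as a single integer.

Step 0: p0@(3,4) p1@(4,0) p2@(1,1) -> at (2,1): 0 [-], cum=0
Step 1: p0@(2,4) p1@(3,0) p2@(2,1) -> at (2,1): 1 [p2], cum=1
Step 2: p0@(1,4) p1@ESC p2@ESC -> at (2,1): 0 [-], cum=1
Step 3: p0@(0,4) p1@ESC p2@ESC -> at (2,1): 0 [-], cum=1
Step 4: p0@ESC p1@ESC p2@ESC -> at (2,1): 0 [-], cum=1
Total visits = 1

Answer: 1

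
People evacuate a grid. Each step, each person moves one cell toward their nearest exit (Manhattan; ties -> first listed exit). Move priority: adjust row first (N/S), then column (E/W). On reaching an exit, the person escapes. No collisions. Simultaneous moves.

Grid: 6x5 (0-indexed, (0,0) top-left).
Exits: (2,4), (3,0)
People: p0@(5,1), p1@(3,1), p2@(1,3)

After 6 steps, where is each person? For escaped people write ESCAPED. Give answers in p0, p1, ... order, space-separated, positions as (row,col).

Step 1: p0:(5,1)->(4,1) | p1:(3,1)->(3,0)->EXIT | p2:(1,3)->(2,3)
Step 2: p0:(4,1)->(3,1) | p1:escaped | p2:(2,3)->(2,4)->EXIT
Step 3: p0:(3,1)->(3,0)->EXIT | p1:escaped | p2:escaped

ESCAPED ESCAPED ESCAPED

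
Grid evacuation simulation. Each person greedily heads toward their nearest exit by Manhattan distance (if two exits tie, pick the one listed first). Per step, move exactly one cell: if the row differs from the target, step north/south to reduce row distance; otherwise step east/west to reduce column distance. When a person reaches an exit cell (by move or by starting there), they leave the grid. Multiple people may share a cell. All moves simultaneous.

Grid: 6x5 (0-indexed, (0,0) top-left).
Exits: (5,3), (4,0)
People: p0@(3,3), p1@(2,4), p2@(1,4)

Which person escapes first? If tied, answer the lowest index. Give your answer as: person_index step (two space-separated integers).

Answer: 0 2

Derivation:
Step 1: p0:(3,3)->(4,3) | p1:(2,4)->(3,4) | p2:(1,4)->(2,4)
Step 2: p0:(4,3)->(5,3)->EXIT | p1:(3,4)->(4,4) | p2:(2,4)->(3,4)
Step 3: p0:escaped | p1:(4,4)->(5,4) | p2:(3,4)->(4,4)
Step 4: p0:escaped | p1:(5,4)->(5,3)->EXIT | p2:(4,4)->(5,4)
Step 5: p0:escaped | p1:escaped | p2:(5,4)->(5,3)->EXIT
Exit steps: [2, 4, 5]
First to escape: p0 at step 2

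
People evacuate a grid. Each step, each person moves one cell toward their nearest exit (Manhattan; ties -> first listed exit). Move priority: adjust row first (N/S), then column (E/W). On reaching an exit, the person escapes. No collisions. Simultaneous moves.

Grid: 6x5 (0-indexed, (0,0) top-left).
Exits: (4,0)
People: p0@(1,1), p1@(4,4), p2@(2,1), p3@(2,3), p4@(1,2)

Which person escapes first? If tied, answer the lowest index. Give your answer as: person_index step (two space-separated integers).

Step 1: p0:(1,1)->(2,1) | p1:(4,4)->(4,3) | p2:(2,1)->(3,1) | p3:(2,3)->(3,3) | p4:(1,2)->(2,2)
Step 2: p0:(2,1)->(3,1) | p1:(4,3)->(4,2) | p2:(3,1)->(4,1) | p3:(3,3)->(4,3) | p4:(2,2)->(3,2)
Step 3: p0:(3,1)->(4,1) | p1:(4,2)->(4,1) | p2:(4,1)->(4,0)->EXIT | p3:(4,3)->(4,2) | p4:(3,2)->(4,2)
Step 4: p0:(4,1)->(4,0)->EXIT | p1:(4,1)->(4,0)->EXIT | p2:escaped | p3:(4,2)->(4,1) | p4:(4,2)->(4,1)
Step 5: p0:escaped | p1:escaped | p2:escaped | p3:(4,1)->(4,0)->EXIT | p4:(4,1)->(4,0)->EXIT
Exit steps: [4, 4, 3, 5, 5]
First to escape: p2 at step 3

Answer: 2 3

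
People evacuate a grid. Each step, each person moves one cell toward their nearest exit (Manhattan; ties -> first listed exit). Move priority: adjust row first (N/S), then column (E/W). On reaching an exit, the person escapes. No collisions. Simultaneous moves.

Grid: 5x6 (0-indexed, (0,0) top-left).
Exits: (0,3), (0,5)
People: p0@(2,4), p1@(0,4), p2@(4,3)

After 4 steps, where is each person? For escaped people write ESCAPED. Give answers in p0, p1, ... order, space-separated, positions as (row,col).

Step 1: p0:(2,4)->(1,4) | p1:(0,4)->(0,3)->EXIT | p2:(4,3)->(3,3)
Step 2: p0:(1,4)->(0,4) | p1:escaped | p2:(3,3)->(2,3)
Step 3: p0:(0,4)->(0,3)->EXIT | p1:escaped | p2:(2,3)->(1,3)
Step 4: p0:escaped | p1:escaped | p2:(1,3)->(0,3)->EXIT

ESCAPED ESCAPED ESCAPED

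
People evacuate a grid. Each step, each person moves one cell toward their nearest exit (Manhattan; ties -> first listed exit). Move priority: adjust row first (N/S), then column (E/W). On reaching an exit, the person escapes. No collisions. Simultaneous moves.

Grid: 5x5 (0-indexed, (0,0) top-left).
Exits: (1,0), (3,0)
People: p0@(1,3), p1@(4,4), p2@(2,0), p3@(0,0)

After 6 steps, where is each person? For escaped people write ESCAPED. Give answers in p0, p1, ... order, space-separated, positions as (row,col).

Step 1: p0:(1,3)->(1,2) | p1:(4,4)->(3,4) | p2:(2,0)->(1,0)->EXIT | p3:(0,0)->(1,0)->EXIT
Step 2: p0:(1,2)->(1,1) | p1:(3,4)->(3,3) | p2:escaped | p3:escaped
Step 3: p0:(1,1)->(1,0)->EXIT | p1:(3,3)->(3,2) | p2:escaped | p3:escaped
Step 4: p0:escaped | p1:(3,2)->(3,1) | p2:escaped | p3:escaped
Step 5: p0:escaped | p1:(3,1)->(3,0)->EXIT | p2:escaped | p3:escaped

ESCAPED ESCAPED ESCAPED ESCAPED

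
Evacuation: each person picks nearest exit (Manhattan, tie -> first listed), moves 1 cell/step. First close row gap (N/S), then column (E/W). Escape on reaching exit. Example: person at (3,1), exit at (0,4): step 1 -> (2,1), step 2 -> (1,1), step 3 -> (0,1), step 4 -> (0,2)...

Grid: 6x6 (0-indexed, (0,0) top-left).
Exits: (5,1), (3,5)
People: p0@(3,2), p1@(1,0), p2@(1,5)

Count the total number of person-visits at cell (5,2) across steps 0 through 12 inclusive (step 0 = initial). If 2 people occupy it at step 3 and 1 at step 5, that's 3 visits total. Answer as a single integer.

Step 0: p0@(3,2) p1@(1,0) p2@(1,5) -> at (5,2): 0 [-], cum=0
Step 1: p0@(4,2) p1@(2,0) p2@(2,5) -> at (5,2): 0 [-], cum=0
Step 2: p0@(5,2) p1@(3,0) p2@ESC -> at (5,2): 1 [p0], cum=1
Step 3: p0@ESC p1@(4,0) p2@ESC -> at (5,2): 0 [-], cum=1
Step 4: p0@ESC p1@(5,0) p2@ESC -> at (5,2): 0 [-], cum=1
Step 5: p0@ESC p1@ESC p2@ESC -> at (5,2): 0 [-], cum=1
Total visits = 1

Answer: 1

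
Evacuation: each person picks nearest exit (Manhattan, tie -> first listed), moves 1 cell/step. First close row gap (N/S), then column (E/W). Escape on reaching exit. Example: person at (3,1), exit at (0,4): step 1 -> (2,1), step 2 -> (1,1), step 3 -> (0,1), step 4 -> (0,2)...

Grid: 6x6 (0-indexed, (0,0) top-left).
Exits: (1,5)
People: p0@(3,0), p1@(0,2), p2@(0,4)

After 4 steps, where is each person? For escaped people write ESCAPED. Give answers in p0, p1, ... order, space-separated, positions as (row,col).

Step 1: p0:(3,0)->(2,0) | p1:(0,2)->(1,2) | p2:(0,4)->(1,4)
Step 2: p0:(2,0)->(1,0) | p1:(1,2)->(1,3) | p2:(1,4)->(1,5)->EXIT
Step 3: p0:(1,0)->(1,1) | p1:(1,3)->(1,4) | p2:escaped
Step 4: p0:(1,1)->(1,2) | p1:(1,4)->(1,5)->EXIT | p2:escaped

(1,2) ESCAPED ESCAPED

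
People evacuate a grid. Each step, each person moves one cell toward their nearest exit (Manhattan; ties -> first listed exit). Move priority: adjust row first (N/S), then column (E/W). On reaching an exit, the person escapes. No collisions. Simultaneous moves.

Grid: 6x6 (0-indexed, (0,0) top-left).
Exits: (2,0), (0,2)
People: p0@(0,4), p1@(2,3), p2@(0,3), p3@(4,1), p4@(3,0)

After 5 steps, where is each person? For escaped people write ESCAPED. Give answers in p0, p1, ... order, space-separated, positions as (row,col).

Step 1: p0:(0,4)->(0,3) | p1:(2,3)->(2,2) | p2:(0,3)->(0,2)->EXIT | p3:(4,1)->(3,1) | p4:(3,0)->(2,0)->EXIT
Step 2: p0:(0,3)->(0,2)->EXIT | p1:(2,2)->(2,1) | p2:escaped | p3:(3,1)->(2,1) | p4:escaped
Step 3: p0:escaped | p1:(2,1)->(2,0)->EXIT | p2:escaped | p3:(2,1)->(2,0)->EXIT | p4:escaped

ESCAPED ESCAPED ESCAPED ESCAPED ESCAPED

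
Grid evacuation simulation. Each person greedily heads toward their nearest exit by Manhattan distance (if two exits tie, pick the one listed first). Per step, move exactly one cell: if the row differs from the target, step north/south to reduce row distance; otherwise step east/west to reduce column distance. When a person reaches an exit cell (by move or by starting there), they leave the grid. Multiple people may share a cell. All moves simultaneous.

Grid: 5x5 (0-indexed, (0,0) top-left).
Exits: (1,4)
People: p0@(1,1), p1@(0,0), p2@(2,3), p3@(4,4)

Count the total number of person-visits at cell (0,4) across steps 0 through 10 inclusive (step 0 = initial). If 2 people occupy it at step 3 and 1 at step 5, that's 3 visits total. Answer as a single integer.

Answer: 0

Derivation:
Step 0: p0@(1,1) p1@(0,0) p2@(2,3) p3@(4,4) -> at (0,4): 0 [-], cum=0
Step 1: p0@(1,2) p1@(1,0) p2@(1,3) p3@(3,4) -> at (0,4): 0 [-], cum=0
Step 2: p0@(1,3) p1@(1,1) p2@ESC p3@(2,4) -> at (0,4): 0 [-], cum=0
Step 3: p0@ESC p1@(1,2) p2@ESC p3@ESC -> at (0,4): 0 [-], cum=0
Step 4: p0@ESC p1@(1,3) p2@ESC p3@ESC -> at (0,4): 0 [-], cum=0
Step 5: p0@ESC p1@ESC p2@ESC p3@ESC -> at (0,4): 0 [-], cum=0
Total visits = 0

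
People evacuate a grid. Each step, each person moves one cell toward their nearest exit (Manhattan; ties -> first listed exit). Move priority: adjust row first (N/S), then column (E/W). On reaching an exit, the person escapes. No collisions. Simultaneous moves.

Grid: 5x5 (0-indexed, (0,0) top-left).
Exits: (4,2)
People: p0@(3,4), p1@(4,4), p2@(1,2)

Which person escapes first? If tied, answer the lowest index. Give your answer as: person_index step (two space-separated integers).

Step 1: p0:(3,4)->(4,4) | p1:(4,4)->(4,3) | p2:(1,2)->(2,2)
Step 2: p0:(4,4)->(4,3) | p1:(4,3)->(4,2)->EXIT | p2:(2,2)->(3,2)
Step 3: p0:(4,3)->(4,2)->EXIT | p1:escaped | p2:(3,2)->(4,2)->EXIT
Exit steps: [3, 2, 3]
First to escape: p1 at step 2

Answer: 1 2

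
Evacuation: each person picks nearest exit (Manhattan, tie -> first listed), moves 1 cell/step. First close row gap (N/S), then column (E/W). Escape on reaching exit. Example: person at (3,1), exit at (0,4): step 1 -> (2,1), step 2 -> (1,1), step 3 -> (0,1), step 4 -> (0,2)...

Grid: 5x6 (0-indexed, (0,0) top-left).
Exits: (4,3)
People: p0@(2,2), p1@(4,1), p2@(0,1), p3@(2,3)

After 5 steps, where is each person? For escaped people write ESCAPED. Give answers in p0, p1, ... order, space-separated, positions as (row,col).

Step 1: p0:(2,2)->(3,2) | p1:(4,1)->(4,2) | p2:(0,1)->(1,1) | p3:(2,3)->(3,3)
Step 2: p0:(3,2)->(4,2) | p1:(4,2)->(4,3)->EXIT | p2:(1,1)->(2,1) | p3:(3,3)->(4,3)->EXIT
Step 3: p0:(4,2)->(4,3)->EXIT | p1:escaped | p2:(2,1)->(3,1) | p3:escaped
Step 4: p0:escaped | p1:escaped | p2:(3,1)->(4,1) | p3:escaped
Step 5: p0:escaped | p1:escaped | p2:(4,1)->(4,2) | p3:escaped

ESCAPED ESCAPED (4,2) ESCAPED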